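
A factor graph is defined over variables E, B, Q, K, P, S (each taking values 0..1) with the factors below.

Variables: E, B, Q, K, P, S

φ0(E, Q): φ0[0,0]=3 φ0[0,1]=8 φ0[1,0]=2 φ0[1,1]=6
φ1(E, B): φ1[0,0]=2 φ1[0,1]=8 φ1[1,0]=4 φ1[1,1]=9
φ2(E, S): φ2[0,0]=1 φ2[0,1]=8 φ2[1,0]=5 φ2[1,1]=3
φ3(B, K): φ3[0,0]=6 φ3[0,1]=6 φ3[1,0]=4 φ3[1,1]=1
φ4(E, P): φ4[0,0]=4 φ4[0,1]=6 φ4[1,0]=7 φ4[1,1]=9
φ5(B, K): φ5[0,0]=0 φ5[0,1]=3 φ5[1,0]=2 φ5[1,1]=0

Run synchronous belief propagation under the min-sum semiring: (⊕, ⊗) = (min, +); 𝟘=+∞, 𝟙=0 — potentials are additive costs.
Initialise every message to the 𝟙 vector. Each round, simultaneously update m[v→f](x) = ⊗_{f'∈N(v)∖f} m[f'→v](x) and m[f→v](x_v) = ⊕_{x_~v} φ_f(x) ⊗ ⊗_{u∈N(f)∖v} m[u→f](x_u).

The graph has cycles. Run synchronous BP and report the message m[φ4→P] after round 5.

init: all messages = 𝟙 over 2 values
r1 m[φ0→E] = [3, 2]
r1 m[φ0→Q] = [2, 6]
r1 m[φ1→E] = [2, 4]
r1 m[φ1→B] = [2, 8]
r1 m[φ2→E] = [1, 3]
r1 m[φ2→S] = [1, 3]
r1 m[φ3→B] = [6, 1]
r1 m[φ3→K] = [4, 1]
r1 m[φ4→E] = [4, 7]
r1 m[φ4→P] = [4, 6]
r1 m[φ5→B] = [0, 0]
r1 m[φ5→K] = [0, 0]
r1 m[E→φ0] = [0, 0]
r1 m[E→φ1] = [0, 0]
r1 m[E→φ2] = [0, 0]
r1 m[E→φ4] = [0, 0]
r1 m[B→φ1] = [0, 0]
r1 m[B→φ3] = [0, 0]
r1 m[B→φ5] = [0, 0]
r1 m[Q→φ0] = [0, 0]
r1 m[K→φ3] = [0, 0]
r1 m[K→φ5] = [0, 0]
r1 m[P→φ4] = [0, 0]
r1 m[S→φ2] = [0, 0]
r2 m[φ0→E] = [3, 2]
r2 m[φ0→Q] = [2, 6]
r2 m[φ1→E] = [2, 4]
r2 m[φ1→B] = [2, 8]
r2 m[φ2→E] = [1, 3]
r2 m[φ2→S] = [1, 3]
r2 m[φ3→B] = [6, 1]
r2 m[φ3→K] = [4, 1]
r2 m[φ4→E] = [4, 7]
r2 m[φ4→P] = [4, 6]
r2 m[φ5→B] = [0, 0]
r2 m[φ5→K] = [0, 0]
r2 m[E→φ0] = [7, 14]
r2 m[E→φ1] = [8, 12]
r2 m[E→φ2] = [9, 13]
r2 m[E→φ4] = [6, 9]
r2 m[B→φ1] = [6, 1]
r2 m[B→φ3] = [2, 8]
r2 m[B→φ5] = [8, 9]
r2 m[Q→φ0] = [0, 0]
r2 m[K→φ3] = [0, 0]
r2 m[K→φ5] = [4, 1]
r2 m[P→φ4] = [0, 0]
r2 m[S→φ2] = [0, 0]
r3 m[φ0→E] = [3, 2]
r3 m[φ0→Q] = [10, 15]
r3 m[φ1→E] = [8, 10]
r3 m[φ1→B] = [10, 16]
r3 m[φ2→E] = [1, 3]
r3 m[φ2→S] = [10, 16]
r3 m[φ3→B] = [6, 1]
r3 m[φ3→K] = [8, 8]
r3 m[φ4→E] = [4, 7]
r3 m[φ4→P] = [10, 12]
r3 m[φ5→B] = [4, 1]
r3 m[φ5→K] = [8, 9]
r3 m[E→φ0] = [7, 14]
r3 m[E→φ1] = [8, 12]
r3 m[E→φ2] = [9, 13]
r3 m[E→φ4] = [6, 9]
r3 m[B→φ1] = [6, 1]
r3 m[B→φ3] = [2, 8]
r3 m[B→φ5] = [8, 9]
r3 m[Q→φ0] = [0, 0]
r3 m[K→φ3] = [0, 0]
r3 m[K→φ5] = [4, 1]
r3 m[P→φ4] = [0, 0]
r3 m[S→φ2] = [0, 0]
r4 m[φ0→E] = [3, 2]
r4 m[φ0→Q] = [10, 15]
r4 m[φ1→E] = [8, 10]
r4 m[φ1→B] = [10, 16]
r4 m[φ2→E] = [1, 3]
r4 m[φ2→S] = [10, 16]
r4 m[φ3→B] = [6, 1]
r4 m[φ3→K] = [8, 8]
r4 m[φ4→E] = [4, 7]
r4 m[φ4→P] = [10, 12]
r4 m[φ5→B] = [4, 1]
r4 m[φ5→K] = [8, 9]
r4 m[E→φ0] = [13, 20]
r4 m[E→φ1] = [8, 12]
r4 m[E→φ2] = [15, 19]
r4 m[E→φ4] = [12, 15]
r4 m[B→φ1] = [10, 2]
r4 m[B→φ3] = [14, 17]
r4 m[B→φ5] = [16, 17]
r4 m[Q→φ0] = [0, 0]
r4 m[K→φ3] = [8, 9]
r4 m[K→φ5] = [8, 8]
r4 m[P→φ4] = [0, 0]
r4 m[S→φ2] = [0, 0]
r5 m[φ0→E] = [3, 2]
r5 m[φ0→Q] = [16, 21]
r5 m[φ1→E] = [10, 11]
r5 m[φ1→B] = [10, 16]
r5 m[φ2→E] = [1, 3]
r5 m[φ2→S] = [16, 22]
r5 m[φ3→B] = [14, 10]
r5 m[φ3→K] = [20, 18]
r5 m[φ4→E] = [4, 7]
r5 m[φ4→P] = [16, 18]
r5 m[φ5→B] = [8, 8]
r5 m[φ5→K] = [16, 17]
r5 m[E→φ0] = [13, 20]
r5 m[E→φ1] = [8, 12]
r5 m[E→φ2] = [15, 19]
r5 m[E→φ4] = [12, 15]
r5 m[B→φ1] = [10, 2]
r5 m[B→φ3] = [14, 17]
r5 m[B→φ5] = [16, 17]
r5 m[Q→φ0] = [0, 0]
r5 m[K→φ3] = [8, 9]
r5 m[K→φ5] = [8, 8]
r5 m[P→φ4] = [0, 0]
r5 m[S→φ2] = [0, 0]

message @ round 5 = [16, 18]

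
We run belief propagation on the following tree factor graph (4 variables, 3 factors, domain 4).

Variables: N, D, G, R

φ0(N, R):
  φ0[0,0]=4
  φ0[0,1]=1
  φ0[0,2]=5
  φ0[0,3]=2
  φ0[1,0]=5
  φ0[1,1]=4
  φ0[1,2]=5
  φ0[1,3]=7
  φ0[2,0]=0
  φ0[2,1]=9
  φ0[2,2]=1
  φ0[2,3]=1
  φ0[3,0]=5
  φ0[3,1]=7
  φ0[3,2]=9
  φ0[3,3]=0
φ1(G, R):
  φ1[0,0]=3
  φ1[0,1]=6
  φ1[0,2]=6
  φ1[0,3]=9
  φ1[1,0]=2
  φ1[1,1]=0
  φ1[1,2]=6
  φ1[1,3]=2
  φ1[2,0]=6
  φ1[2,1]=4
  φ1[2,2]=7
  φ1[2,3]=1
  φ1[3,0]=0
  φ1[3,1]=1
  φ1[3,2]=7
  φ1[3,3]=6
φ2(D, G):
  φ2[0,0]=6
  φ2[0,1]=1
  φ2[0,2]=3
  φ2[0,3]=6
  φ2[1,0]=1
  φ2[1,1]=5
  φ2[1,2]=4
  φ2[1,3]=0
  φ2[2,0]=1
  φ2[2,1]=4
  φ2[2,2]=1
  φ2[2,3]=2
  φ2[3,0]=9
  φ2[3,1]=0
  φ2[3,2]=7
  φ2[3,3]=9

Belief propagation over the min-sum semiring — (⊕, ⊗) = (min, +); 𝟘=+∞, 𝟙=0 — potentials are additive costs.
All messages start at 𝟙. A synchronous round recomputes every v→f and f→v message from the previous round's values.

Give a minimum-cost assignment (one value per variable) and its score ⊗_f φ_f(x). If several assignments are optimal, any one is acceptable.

assignment: (N=2, D=1, G=3, R=0); score = 0

init: all messages = 𝟙 over 4 values
r1 m[φ0→N] = [1, 4, 0, 0]
r1 m[φ0→R] = [0, 1, 1, 0]
r1 m[φ1→G] = [3, 0, 1, 0]
r1 m[φ1→R] = [0, 0, 6, 1]
r1 m[φ2→D] = [1, 0, 1, 0]
r1 m[φ2→G] = [1, 0, 1, 0]
r1 m[N→φ0] = [0, 0, 0, 0]
r1 m[D→φ2] = [0, 0, 0, 0]
r1 m[G→φ1] = [0, 0, 0, 0]
r1 m[G→φ2] = [0, 0, 0, 0]
r1 m[R→φ0] = [0, 0, 0, 0]
r1 m[R→φ1] = [0, 0, 0, 0]
r2 m[φ0→N] = [1, 4, 0, 0]
r2 m[φ0→R] = [0, 1, 1, 0]
r2 m[φ1→G] = [3, 0, 1, 0]
r2 m[φ1→R] = [0, 0, 6, 1]
r2 m[φ2→D] = [1, 0, 1, 0]
r2 m[φ2→G] = [1, 0, 1, 0]
r2 m[N→φ0] = [0, 0, 0, 0]
r2 m[D→φ2] = [0, 0, 0, 0]
r2 m[G→φ1] = [1, 0, 1, 0]
r2 m[G→φ2] = [3, 0, 1, 0]
r2 m[R→φ0] = [0, 0, 6, 1]
r2 m[R→φ1] = [0, 1, 1, 0]
r3 m[φ0→N] = [1, 4, 0, 1]
r3 m[φ0→R] = [0, 1, 1, 0]
r3 m[φ1→G] = [3, 1, 1, 0]
r3 m[φ1→R] = [0, 0, 6, 2]
r3 m[φ2→D] = [1, 0, 2, 0]
r3 m[φ2→G] = [1, 0, 1, 0]
r3 m[N→φ0] = [0, 0, 0, 0]
r3 m[D→φ2] = [0, 0, 0, 0]
r3 m[G→φ1] = [1, 0, 1, 0]
r3 m[G→φ2] = [3, 0, 1, 0]
r3 m[R→φ0] = [0, 0, 6, 1]
r3 m[R→φ1] = [0, 1, 1, 0]
r4 m[φ0→N] = [1, 4, 0, 1]
r4 m[φ0→R] = [0, 1, 1, 0]
r4 m[φ1→G] = [3, 1, 1, 0]
r4 m[φ1→R] = [0, 0, 6, 2]
r4 m[φ2→D] = [1, 0, 2, 0]
r4 m[φ2→G] = [1, 0, 1, 0]
r4 m[N→φ0] = [0, 0, 0, 0]
r4 m[D→φ2] = [0, 0, 0, 0]
r4 m[G→φ1] = [1, 0, 1, 0]
r4 m[G→φ2] = [3, 1, 1, 0]
r4 m[R→φ0] = [0, 0, 6, 2]
r4 m[R→φ1] = [0, 1, 1, 0]
r5 m[φ0→N] = [1, 4, 0, 2]
r5 m[φ0→R] = [0, 1, 1, 0]
r5 m[φ1→G] = [3, 1, 1, 0]
r5 m[φ1→R] = [0, 0, 6, 2]
r5 m[φ2→D] = [2, 0, 2, 1]
r5 m[φ2→G] = [1, 0, 1, 0]
r5 m[N→φ0] = [0, 0, 0, 0]
r5 m[D→φ2] = [0, 0, 0, 0]
r5 m[G→φ1] = [1, 0, 1, 0]
r5 m[G→φ2] = [3, 1, 1, 0]
r5 m[R→φ0] = [0, 0, 6, 2]
r5 m[R→φ1] = [0, 1, 1, 0]
r6 m[φ0→N] = [1, 4, 0, 2]
r6 m[φ0→R] = [0, 1, 1, 0]
r6 m[φ1→G] = [3, 1, 1, 0]
r6 m[φ1→R] = [0, 0, 6, 2]
r6 m[φ2→D] = [2, 0, 2, 1]
r6 m[φ2→G] = [1, 0, 1, 0]
r6 m[N→φ0] = [0, 0, 0, 0]
r6 m[D→φ2] = [0, 0, 0, 0]
r6 m[G→φ1] = [1, 0, 1, 0]
r6 m[G→φ2] = [3, 1, 1, 0]
r6 m[R→φ0] = [0, 0, 6, 2]
r6 m[R→φ1] = [0, 1, 1, 0]
fixed point reached at round 6
traceback from N: (N=2, D=1, G=3, R=0), score=0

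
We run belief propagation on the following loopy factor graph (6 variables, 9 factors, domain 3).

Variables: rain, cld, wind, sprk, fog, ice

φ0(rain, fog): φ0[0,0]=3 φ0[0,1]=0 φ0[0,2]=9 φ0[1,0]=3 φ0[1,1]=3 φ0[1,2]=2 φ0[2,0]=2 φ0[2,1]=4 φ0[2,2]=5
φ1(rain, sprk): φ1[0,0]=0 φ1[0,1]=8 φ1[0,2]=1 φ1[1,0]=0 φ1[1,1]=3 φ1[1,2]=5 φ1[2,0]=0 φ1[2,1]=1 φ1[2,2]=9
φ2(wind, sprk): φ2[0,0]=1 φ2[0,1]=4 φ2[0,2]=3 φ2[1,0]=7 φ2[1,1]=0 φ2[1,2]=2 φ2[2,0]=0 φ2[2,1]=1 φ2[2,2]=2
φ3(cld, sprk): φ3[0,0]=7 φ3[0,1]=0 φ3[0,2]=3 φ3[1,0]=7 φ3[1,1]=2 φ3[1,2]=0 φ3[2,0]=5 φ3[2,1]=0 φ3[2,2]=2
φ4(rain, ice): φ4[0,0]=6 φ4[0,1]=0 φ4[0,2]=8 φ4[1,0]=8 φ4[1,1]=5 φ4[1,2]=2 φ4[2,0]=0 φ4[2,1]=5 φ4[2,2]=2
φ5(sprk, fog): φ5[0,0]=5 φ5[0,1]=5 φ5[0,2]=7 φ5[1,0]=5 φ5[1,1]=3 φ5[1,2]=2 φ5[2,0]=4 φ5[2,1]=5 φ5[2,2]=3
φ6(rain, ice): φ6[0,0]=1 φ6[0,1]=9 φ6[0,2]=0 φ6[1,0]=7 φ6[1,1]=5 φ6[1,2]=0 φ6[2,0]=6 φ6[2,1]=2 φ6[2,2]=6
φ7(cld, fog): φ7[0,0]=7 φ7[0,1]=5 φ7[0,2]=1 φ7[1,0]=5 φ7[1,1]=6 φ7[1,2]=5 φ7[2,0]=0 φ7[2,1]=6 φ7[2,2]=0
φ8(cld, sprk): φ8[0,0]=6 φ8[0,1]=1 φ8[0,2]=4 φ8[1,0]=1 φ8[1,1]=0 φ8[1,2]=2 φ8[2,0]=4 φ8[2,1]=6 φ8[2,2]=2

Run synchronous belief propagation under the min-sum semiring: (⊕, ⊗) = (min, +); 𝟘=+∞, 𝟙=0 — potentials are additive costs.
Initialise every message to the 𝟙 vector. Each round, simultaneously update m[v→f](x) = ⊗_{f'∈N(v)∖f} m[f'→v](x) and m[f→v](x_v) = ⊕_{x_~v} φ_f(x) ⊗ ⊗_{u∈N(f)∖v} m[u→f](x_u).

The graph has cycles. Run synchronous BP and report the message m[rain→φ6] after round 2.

message @ round 2 = [0, 4, 2]

init: all messages = 𝟙 over 3 values
r1 m[φ0→rain] = [0, 2, 2]
r1 m[φ0→fog] = [2, 0, 2]
r1 m[φ1→rain] = [0, 0, 0]
r1 m[φ1→sprk] = [0, 1, 1]
r1 m[φ2→wind] = [1, 0, 0]
r1 m[φ2→sprk] = [0, 0, 2]
r1 m[φ3→cld] = [0, 0, 0]
r1 m[φ3→sprk] = [5, 0, 0]
r1 m[φ4→rain] = [0, 2, 0]
r1 m[φ4→ice] = [0, 0, 2]
r1 m[φ5→sprk] = [5, 2, 3]
r1 m[φ5→fog] = [4, 3, 2]
r1 m[φ6→rain] = [0, 0, 2]
r1 m[φ6→ice] = [1, 2, 0]
r1 m[φ7→cld] = [1, 5, 0]
r1 m[φ7→fog] = [0, 5, 0]
r1 m[φ8→cld] = [1, 0, 2]
r1 m[φ8→sprk] = [1, 0, 2]
r1 m[rain→φ0] = [0, 0, 0]
r1 m[rain→φ1] = [0, 0, 0]
r1 m[rain→φ4] = [0, 0, 0]
r1 m[rain→φ6] = [0, 0, 0]
r1 m[cld→φ3] = [0, 0, 0]
r1 m[cld→φ7] = [0, 0, 0]
r1 m[cld→φ8] = [0, 0, 0]
r1 m[wind→φ2] = [0, 0, 0]
r1 m[sprk→φ1] = [0, 0, 0]
r1 m[sprk→φ2] = [0, 0, 0]
r1 m[sprk→φ3] = [0, 0, 0]
r1 m[sprk→φ5] = [0, 0, 0]
r1 m[sprk→φ8] = [0, 0, 0]
r1 m[fog→φ0] = [0, 0, 0]
r1 m[fog→φ5] = [0, 0, 0]
r1 m[fog→φ7] = [0, 0, 0]
r1 m[ice→φ4] = [0, 0, 0]
r1 m[ice→φ6] = [0, 0, 0]
r2 m[φ0→rain] = [0, 2, 2]
r2 m[φ0→fog] = [2, 0, 2]
r2 m[φ1→rain] = [0, 0, 0]
r2 m[φ1→sprk] = [0, 1, 1]
r2 m[φ2→wind] = [1, 0, 0]
r2 m[φ2→sprk] = [0, 0, 2]
r2 m[φ3→cld] = [0, 0, 0]
r2 m[φ3→sprk] = [5, 0, 0]
r2 m[φ4→rain] = [0, 2, 0]
r2 m[φ4→ice] = [0, 0, 2]
r2 m[φ5→sprk] = [5, 2, 3]
r2 m[φ5→fog] = [4, 3, 2]
r2 m[φ6→rain] = [0, 0, 2]
r2 m[φ6→ice] = [1, 2, 0]
r2 m[φ7→cld] = [1, 5, 0]
r2 m[φ7→fog] = [0, 5, 0]
r2 m[φ8→cld] = [1, 0, 2]
r2 m[φ8→sprk] = [1, 0, 2]
r2 m[rain→φ0] = [0, 2, 2]
r2 m[rain→φ1] = [0, 4, 4]
r2 m[rain→φ4] = [0, 2, 4]
r2 m[rain→φ6] = [0, 4, 2]
r2 m[cld→φ3] = [2, 5, 2]
r2 m[cld→φ7] = [1, 0, 2]
r2 m[cld→φ8] = [1, 5, 0]
r2 m[wind→φ2] = [0, 0, 0]
r2 m[sprk→φ1] = [11, 2, 7]
r2 m[sprk→φ2] = [11, 3, 6]
r2 m[sprk→φ3] = [6, 3, 8]
r2 m[sprk→φ5] = [6, 1, 5]
r2 m[sprk→φ8] = [10, 3, 6]
r2 m[fog→φ0] = [4, 8, 2]
r2 m[fog→φ5] = [2, 5, 2]
r2 m[fog→φ7] = [6, 3, 4]
r2 m[ice→φ4] = [1, 2, 0]
r2 m[ice→φ6] = [0, 0, 2]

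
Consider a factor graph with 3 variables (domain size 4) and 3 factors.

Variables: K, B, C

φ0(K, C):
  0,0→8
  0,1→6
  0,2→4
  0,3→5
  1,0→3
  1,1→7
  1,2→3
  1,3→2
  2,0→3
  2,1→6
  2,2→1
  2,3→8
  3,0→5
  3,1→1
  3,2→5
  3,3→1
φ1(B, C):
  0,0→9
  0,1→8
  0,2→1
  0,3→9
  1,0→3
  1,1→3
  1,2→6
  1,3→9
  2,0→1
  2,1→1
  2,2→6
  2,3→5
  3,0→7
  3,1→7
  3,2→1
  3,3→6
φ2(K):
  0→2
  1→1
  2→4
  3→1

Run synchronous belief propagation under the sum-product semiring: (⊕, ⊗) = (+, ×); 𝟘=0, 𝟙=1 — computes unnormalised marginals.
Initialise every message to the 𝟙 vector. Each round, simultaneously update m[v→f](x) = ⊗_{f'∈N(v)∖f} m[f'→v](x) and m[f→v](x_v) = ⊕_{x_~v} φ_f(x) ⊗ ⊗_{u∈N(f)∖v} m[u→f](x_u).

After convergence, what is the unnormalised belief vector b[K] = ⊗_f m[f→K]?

init: all messages = 𝟙 over 4 values
r1 m[φ0→K] = [23, 15, 18, 12]
r1 m[φ0→C] = [19, 20, 13, 16]
r1 m[φ1→B] = [27, 21, 13, 21]
r1 m[φ1→C] = [20, 19, 14, 29]
r1 m[φ2→K] = [2, 1, 4, 1]
r1 m[K→φ0] = [1, 1, 1, 1]
r1 m[K→φ2] = [1, 1, 1, 1]
r1 m[B→φ1] = [1, 1, 1, 1]
r1 m[C→φ0] = [1, 1, 1, 1]
r1 m[C→φ1] = [1, 1, 1, 1]
r2 m[φ0→K] = [23, 15, 18, 12]
r2 m[φ0→C] = [19, 20, 13, 16]
r2 m[φ1→B] = [27, 21, 13, 21]
r2 m[φ1→C] = [20, 19, 14, 29]
r2 m[φ2→K] = [2, 1, 4, 1]
r2 m[K→φ0] = [2, 1, 4, 1]
r2 m[K→φ2] = [23, 15, 18, 12]
r2 m[B→φ1] = [1, 1, 1, 1]
r2 m[C→φ0] = [20, 19, 14, 29]
r2 m[C→φ1] = [19, 20, 13, 16]
r3 m[φ0→K] = [475, 293, 420, 218]
r3 m[φ0→C] = [36, 44, 20, 45]
r3 m[φ1→B] = [488, 339, 197, 382]
r3 m[φ1→C] = [20, 19, 14, 29]
r3 m[φ2→K] = [2, 1, 4, 1]
r3 m[K→φ0] = [2, 1, 4, 1]
r3 m[K→φ2] = [23, 15, 18, 12]
r3 m[B→φ1] = [1, 1, 1, 1]
r3 m[C→φ0] = [20, 19, 14, 29]
r3 m[C→φ1] = [19, 20, 13, 16]
r4 m[φ0→K] = [475, 293, 420, 218]
r4 m[φ0→C] = [36, 44, 20, 45]
r4 m[φ1→B] = [488, 339, 197, 382]
r4 m[φ1→C] = [20, 19, 14, 29]
r4 m[φ2→K] = [2, 1, 4, 1]
r4 m[K→φ0] = [2, 1, 4, 1]
r4 m[K→φ2] = [475, 293, 420, 218]
r4 m[B→φ1] = [1, 1, 1, 1]
r4 m[C→φ0] = [20, 19, 14, 29]
r4 m[C→φ1] = [36, 44, 20, 45]
r5 m[φ0→K] = [475, 293, 420, 218]
r5 m[φ0→C] = [36, 44, 20, 45]
r5 m[φ1→B] = [1101, 765, 425, 850]
r5 m[φ1→C] = [20, 19, 14, 29]
r5 m[φ2→K] = [2, 1, 4, 1]
r5 m[K→φ0] = [2, 1, 4, 1]
r5 m[K→φ2] = [475, 293, 420, 218]
r5 m[B→φ1] = [1, 1, 1, 1]
r5 m[C→φ0] = [20, 19, 14, 29]
r5 m[C→φ1] = [36, 44, 20, 45]
r6 m[φ0→K] = [475, 293, 420, 218]
r6 m[φ0→C] = [36, 44, 20, 45]
r6 m[φ1→B] = [1101, 765, 425, 850]
r6 m[φ1→C] = [20, 19, 14, 29]
r6 m[φ2→K] = [2, 1, 4, 1]
r6 m[K→φ0] = [2, 1, 4, 1]
r6 m[K→φ2] = [475, 293, 420, 218]
r6 m[B→φ1] = [1, 1, 1, 1]
r6 m[C→φ0] = [20, 19, 14, 29]
r6 m[C→φ1] = [36, 44, 20, 45]
fixed point reached at round 6
b[K] = ⊗ incoming = [950, 293, 1680, 218]

b[K] = [950, 293, 1680, 218]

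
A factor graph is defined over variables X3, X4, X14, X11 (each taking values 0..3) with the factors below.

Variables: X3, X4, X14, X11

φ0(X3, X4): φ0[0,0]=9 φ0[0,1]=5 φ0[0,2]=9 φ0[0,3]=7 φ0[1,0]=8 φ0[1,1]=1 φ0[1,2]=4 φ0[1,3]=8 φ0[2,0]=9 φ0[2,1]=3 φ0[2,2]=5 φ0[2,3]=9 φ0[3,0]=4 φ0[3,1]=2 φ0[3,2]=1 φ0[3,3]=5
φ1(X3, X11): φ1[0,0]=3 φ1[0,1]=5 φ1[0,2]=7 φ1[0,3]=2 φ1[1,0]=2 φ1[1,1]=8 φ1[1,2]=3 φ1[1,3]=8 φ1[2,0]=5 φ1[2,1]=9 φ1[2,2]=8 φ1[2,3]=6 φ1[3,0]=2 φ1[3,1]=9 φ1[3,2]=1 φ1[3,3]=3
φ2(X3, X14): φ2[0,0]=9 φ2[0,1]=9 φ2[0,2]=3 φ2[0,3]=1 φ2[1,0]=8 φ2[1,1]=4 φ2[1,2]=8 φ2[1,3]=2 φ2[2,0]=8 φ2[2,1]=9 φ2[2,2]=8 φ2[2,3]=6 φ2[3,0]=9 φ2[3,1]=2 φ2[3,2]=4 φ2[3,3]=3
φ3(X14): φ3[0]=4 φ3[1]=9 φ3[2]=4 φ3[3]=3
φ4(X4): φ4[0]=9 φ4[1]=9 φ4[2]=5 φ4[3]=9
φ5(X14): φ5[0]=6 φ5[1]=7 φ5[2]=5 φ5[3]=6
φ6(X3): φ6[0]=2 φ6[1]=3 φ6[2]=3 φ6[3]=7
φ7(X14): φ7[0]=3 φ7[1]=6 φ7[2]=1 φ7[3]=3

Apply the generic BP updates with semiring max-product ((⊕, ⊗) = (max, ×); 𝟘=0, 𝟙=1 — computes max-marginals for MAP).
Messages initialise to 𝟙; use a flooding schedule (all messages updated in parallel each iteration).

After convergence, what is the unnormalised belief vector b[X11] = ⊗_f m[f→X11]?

b[X11] = [4133430, 7440174, 6613488, 4960116]

init: all messages = 𝟙 over 4 values
r1 m[φ0→X3] = [9, 8, 9, 5]
r1 m[φ0→X4] = [9, 5, 9, 9]
r1 m[φ1→X3] = [7, 8, 9, 9]
r1 m[φ1→X11] = [5, 9, 8, 8]
r1 m[φ2→X3] = [9, 8, 9, 9]
r1 m[φ2→X14] = [9, 9, 8, 6]
r1 m[φ3→X14] = [4, 9, 4, 3]
r1 m[φ4→X4] = [9, 9, 5, 9]
r1 m[φ5→X14] = [6, 7, 5, 6]
r1 m[φ6→X3] = [2, 3, 3, 7]
r1 m[φ7→X14] = [3, 6, 1, 3]
r1 m[X3→φ0] = [1, 1, 1, 1]
r1 m[X3→φ1] = [1, 1, 1, 1]
r1 m[X3→φ2] = [1, 1, 1, 1]
r1 m[X3→φ6] = [1, 1, 1, 1]
r1 m[X4→φ0] = [1, 1, 1, 1]
r1 m[X4→φ4] = [1, 1, 1, 1]
r1 m[X14→φ2] = [1, 1, 1, 1]
r1 m[X14→φ3] = [1, 1, 1, 1]
r1 m[X14→φ5] = [1, 1, 1, 1]
r1 m[X14→φ7] = [1, 1, 1, 1]
r1 m[X11→φ1] = [1, 1, 1, 1]
r2 m[φ0→X3] = [9, 8, 9, 5]
r2 m[φ0→X4] = [9, 5, 9, 9]
r2 m[φ1→X3] = [7, 8, 9, 9]
r2 m[φ1→X11] = [5, 9, 8, 8]
r2 m[φ2→X3] = [9, 8, 9, 9]
r2 m[φ2→X14] = [9, 9, 8, 6]
r2 m[φ3→X14] = [4, 9, 4, 3]
r2 m[φ4→X4] = [9, 9, 5, 9]
r2 m[φ5→X14] = [6, 7, 5, 6]
r2 m[φ6→X3] = [2, 3, 3, 7]
r2 m[φ7→X14] = [3, 6, 1, 3]
r2 m[X3→φ0] = [126, 192, 243, 567]
r2 m[X3→φ1] = [162, 192, 243, 315]
r2 m[X3→φ2] = [126, 192, 243, 315]
r2 m[X3→φ6] = [567, 512, 729, 405]
r2 m[X4→φ0] = [9, 9, 5, 9]
r2 m[X4→φ4] = [9, 5, 9, 9]
r2 m[X14→φ2] = [72, 378, 20, 54]
r2 m[X14→φ3] = [162, 378, 40, 108]
r2 m[X14→φ5] = [108, 486, 32, 54]
r2 m[X14→φ7] = [216, 567, 160, 108]
r2 m[X11→φ1] = [1, 1, 1, 1]
r3 m[φ0→X3] = [81, 72, 81, 45]
r3 m[φ0→X4] = [2268, 1134, 1215, 2835]
r3 m[φ1→X3] = [7, 8, 9, 9]
r3 m[φ1→X11] = [1215, 2835, 1944, 1536]
r3 m[φ2→X3] = [3402, 1512, 3402, 756]
r3 m[φ2→X14] = [2835, 2187, 1944, 1458]
r3 m[φ3→X14] = [4, 9, 4, 3]
r3 m[φ4→X4] = [9, 9, 5, 9]
r3 m[φ5→X14] = [6, 7, 5, 6]
r3 m[φ6→X3] = [2, 3, 3, 7]
r3 m[φ7→X14] = [3, 6, 1, 3]
r3 m[X3→φ0] = [126, 192, 243, 567]
r3 m[X3→φ1] = [162, 192, 243, 315]
r3 m[X3→φ2] = [126, 192, 243, 315]
r3 m[X3→φ6] = [567, 512, 729, 405]
r3 m[X4→φ0] = [9, 9, 5, 9]
r3 m[X4→φ4] = [9, 5, 9, 9]
r3 m[X14→φ2] = [72, 378, 20, 54]
r3 m[X14→φ3] = [162, 378, 40, 108]
r3 m[X14→φ5] = [108, 486, 32, 54]
r3 m[X14→φ7] = [216, 567, 160, 108]
r3 m[X11→φ1] = [1, 1, 1, 1]
r4 m[φ0→X3] = [81, 72, 81, 45]
r4 m[φ0→X4] = [2268, 1134, 1215, 2835]
r4 m[φ1→X3] = [7, 8, 9, 9]
r4 m[φ1→X11] = [1215, 2835, 1944, 1536]
r4 m[φ2→X3] = [3402, 1512, 3402, 756]
r4 m[φ2→X14] = [2835, 2187, 1944, 1458]
r4 m[φ3→X14] = [4, 9, 4, 3]
r4 m[φ4→X4] = [9, 9, 5, 9]
r4 m[φ5→X14] = [6, 7, 5, 6]
r4 m[φ6→X3] = [2, 3, 3, 7]
r4 m[φ7→X14] = [3, 6, 1, 3]
r4 m[X3→φ0] = [47628, 36288, 91854, 47628]
r4 m[X3→φ1] = [551124, 326592, 826686, 238140]
r4 m[X3→φ2] = [1134, 1728, 2187, 2835]
r4 m[X3→φ6] = [1928934, 870912, 2480058, 306180]
r4 m[X4→φ0] = [9, 9, 5, 9]
r4 m[X4→φ4] = [2268, 1134, 1215, 2835]
r4 m[X14→φ2] = [72, 378, 20, 54]
r4 m[X14→φ3] = [51030, 91854, 9720, 26244]
r4 m[X14→φ5] = [34020, 118098, 7776, 13122]
r4 m[X14→φ7] = [68040, 137781, 38880, 26244]
r4 m[X11→φ1] = [1, 1, 1, 1]
r5 m[φ0→X3] = [81, 72, 81, 45]
r5 m[φ0→X4] = [826686, 275562, 459270, 826686]
r5 m[φ1→X3] = [7, 8, 9, 9]
r5 m[φ1→X11] = [4133430, 7440174, 6613488, 4960116]
r5 m[φ2→X3] = [3402, 1512, 3402, 756]
r5 m[φ2→X14] = [25515, 19683, 17496, 13122]
r5 m[φ3→X14] = [4, 9, 4, 3]
r5 m[φ4→X4] = [9, 9, 5, 9]
r5 m[φ5→X14] = [6, 7, 5, 6]
r5 m[φ6→X3] = [2, 3, 3, 7]
r5 m[φ7→X14] = [3, 6, 1, 3]
r5 m[X3→φ0] = [47628, 36288, 91854, 47628]
r5 m[X3→φ1] = [551124, 326592, 826686, 238140]
r5 m[X3→φ2] = [1134, 1728, 2187, 2835]
r5 m[X3→φ6] = [1928934, 870912, 2480058, 306180]
r5 m[X4→φ0] = [9, 9, 5, 9]
r5 m[X4→φ4] = [2268, 1134, 1215, 2835]
r5 m[X14→φ2] = [72, 378, 20, 54]
r5 m[X14→φ3] = [51030, 91854, 9720, 26244]
r5 m[X14→φ5] = [34020, 118098, 7776, 13122]
r5 m[X14→φ7] = [68040, 137781, 38880, 26244]
r5 m[X11→φ1] = [1, 1, 1, 1]
r6 m[φ0→X3] = [81, 72, 81, 45]
r6 m[φ0→X4] = [826686, 275562, 459270, 826686]
r6 m[φ1→X3] = [7, 8, 9, 9]
r6 m[φ1→X11] = [4133430, 7440174, 6613488, 4960116]
r6 m[φ2→X3] = [3402, 1512, 3402, 756]
r6 m[φ2→X14] = [25515, 19683, 17496, 13122]
r6 m[φ3→X14] = [4, 9, 4, 3]
r6 m[φ4→X4] = [9, 9, 5, 9]
r6 m[φ5→X14] = [6, 7, 5, 6]
r6 m[φ6→X3] = [2, 3, 3, 7]
r6 m[φ7→X14] = [3, 6, 1, 3]
r6 m[X3→φ0] = [47628, 36288, 91854, 47628]
r6 m[X3→φ1] = [551124, 326592, 826686, 238140]
r6 m[X3→φ2] = [1134, 1728, 2187, 2835]
r6 m[X3→φ6] = [1928934, 870912, 2480058, 306180]
r6 m[X4→φ0] = [9, 9, 5, 9]
r6 m[X4→φ4] = [826686, 275562, 459270, 826686]
r6 m[X14→φ2] = [72, 378, 20, 54]
r6 m[X14→φ3] = [459270, 826686, 87480, 236196]
r6 m[X14→φ5] = [306180, 1062882, 69984, 118098]
r6 m[X14→φ7] = [612360, 1240029, 349920, 236196]
r6 m[X11→φ1] = [1, 1, 1, 1]
r7 m[φ0→X3] = [81, 72, 81, 45]
r7 m[φ0→X4] = [826686, 275562, 459270, 826686]
r7 m[φ1→X3] = [7, 8, 9, 9]
r7 m[φ1→X11] = [4133430, 7440174, 6613488, 4960116]
r7 m[φ2→X3] = [3402, 1512, 3402, 756]
r7 m[φ2→X14] = [25515, 19683, 17496, 13122]
r7 m[φ3→X14] = [4, 9, 4, 3]
r7 m[φ4→X4] = [9, 9, 5, 9]
r7 m[φ5→X14] = [6, 7, 5, 6]
r7 m[φ6→X3] = [2, 3, 3, 7]
r7 m[φ7→X14] = [3, 6, 1, 3]
r7 m[X3→φ0] = [47628, 36288, 91854, 47628]
r7 m[X3→φ1] = [551124, 326592, 826686, 238140]
r7 m[X3→φ2] = [1134, 1728, 2187, 2835]
r7 m[X3→φ6] = [1928934, 870912, 2480058, 306180]
r7 m[X4→φ0] = [9, 9, 5, 9]
r7 m[X4→φ4] = [826686, 275562, 459270, 826686]
r7 m[X14→φ2] = [72, 378, 20, 54]
r7 m[X14→φ3] = [459270, 826686, 87480, 236196]
r7 m[X14→φ5] = [306180, 1062882, 69984, 118098]
r7 m[X14→φ7] = [612360, 1240029, 349920, 236196]
r7 m[X11→φ1] = [1, 1, 1, 1]
fixed point reached at round 7
b[X11] = ⊗ incoming = [4133430, 7440174, 6613488, 4960116]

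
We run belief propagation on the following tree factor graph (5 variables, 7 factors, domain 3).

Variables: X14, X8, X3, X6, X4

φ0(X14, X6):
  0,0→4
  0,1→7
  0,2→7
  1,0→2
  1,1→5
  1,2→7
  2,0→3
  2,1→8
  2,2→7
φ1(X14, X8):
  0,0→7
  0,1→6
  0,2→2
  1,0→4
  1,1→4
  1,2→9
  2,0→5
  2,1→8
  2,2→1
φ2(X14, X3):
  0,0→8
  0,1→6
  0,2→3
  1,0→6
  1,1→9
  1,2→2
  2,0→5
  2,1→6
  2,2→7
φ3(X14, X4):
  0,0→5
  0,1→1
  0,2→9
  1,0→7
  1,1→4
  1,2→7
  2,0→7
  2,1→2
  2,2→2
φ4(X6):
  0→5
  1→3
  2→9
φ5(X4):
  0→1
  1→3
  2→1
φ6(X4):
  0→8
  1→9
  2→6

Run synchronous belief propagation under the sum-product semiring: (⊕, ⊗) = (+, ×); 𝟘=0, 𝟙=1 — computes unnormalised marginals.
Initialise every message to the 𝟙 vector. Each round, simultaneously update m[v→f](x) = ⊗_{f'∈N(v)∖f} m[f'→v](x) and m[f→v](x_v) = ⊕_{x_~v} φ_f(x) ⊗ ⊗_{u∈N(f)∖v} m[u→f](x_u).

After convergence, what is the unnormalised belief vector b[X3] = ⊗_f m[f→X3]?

init: all messages = 𝟙 over 3 values
r1 m[φ0→X14] = [18, 14, 18]
r1 m[φ0→X6] = [9, 20, 21]
r1 m[φ1→X14] = [15, 17, 14]
r1 m[φ1→X8] = [16, 18, 12]
r1 m[φ2→X14] = [17, 17, 18]
r1 m[φ2→X3] = [19, 21, 12]
r1 m[φ3→X14] = [15, 18, 11]
r1 m[φ3→X4] = [19, 7, 18]
r1 m[φ4→X6] = [5, 3, 9]
r1 m[φ5→X4] = [1, 3, 1]
r1 m[φ6→X4] = [8, 9, 6]
r1 m[X14→φ0] = [1, 1, 1]
r1 m[X14→φ1] = [1, 1, 1]
r1 m[X14→φ2] = [1, 1, 1]
r1 m[X14→φ3] = [1, 1, 1]
r1 m[X8→φ1] = [1, 1, 1]
r1 m[X3→φ2] = [1, 1, 1]
r1 m[X6→φ0] = [1, 1, 1]
r1 m[X6→φ4] = [1, 1, 1]
r1 m[X4→φ3] = [1, 1, 1]
r1 m[X4→φ5] = [1, 1, 1]
r1 m[X4→φ6] = [1, 1, 1]
r2 m[φ0→X14] = [18, 14, 18]
r2 m[φ0→X6] = [9, 20, 21]
r2 m[φ1→X14] = [15, 17, 14]
r2 m[φ1→X8] = [16, 18, 12]
r2 m[φ2→X14] = [17, 17, 18]
r2 m[φ2→X3] = [19, 21, 12]
r2 m[φ3→X14] = [15, 18, 11]
r2 m[φ3→X4] = [19, 7, 18]
r2 m[φ4→X6] = [5, 3, 9]
r2 m[φ5→X4] = [1, 3, 1]
r2 m[φ6→X4] = [8, 9, 6]
r2 m[X14→φ0] = [3825, 5202, 2772]
r2 m[X14→φ1] = [4590, 4284, 3564]
r2 m[X14→φ2] = [4050, 4284, 2772]
r2 m[X14→φ3] = [4590, 4046, 4536]
r2 m[X8→φ1] = [1, 1, 1]
r2 m[X3→φ2] = [1, 1, 1]
r2 m[X6→φ0] = [5, 3, 9]
r2 m[X6→φ4] = [9, 20, 21]
r2 m[X4→φ3] = [8, 27, 6]
r2 m[X4→φ5] = [152, 63, 108]
r2 m[X4→φ6] = [19, 21, 18]
r3 m[φ0→X14] = [104, 88, 102]
r3 m[φ0→X6] = [34020, 74961, 82593]
r3 m[φ1→X14] = [15, 17, 14]
r3 m[φ1→X8] = [67086, 73188, 51300]
r3 m[φ2→X14] = [17, 17, 18]
r3 m[φ2→X3] = [71964, 79488, 40122]
r3 m[φ3→X14] = [121, 206, 122]
r3 m[φ3→X4] = [83024, 29846, 78704]
r3 m[φ4→X6] = [5, 3, 9]
r3 m[φ5→X4] = [1, 3, 1]
r3 m[φ6→X4] = [8, 9, 6]
r3 m[X14→φ0] = [3825, 5202, 2772]
r3 m[X14→φ1] = [4590, 4284, 3564]
r3 m[X14→φ2] = [4050, 4284, 2772]
r3 m[X14→φ3] = [4590, 4046, 4536]
r3 m[X8→φ1] = [1, 1, 1]
r3 m[X3→φ2] = [1, 1, 1]
r3 m[X6→φ0] = [5, 3, 9]
r3 m[X6→φ4] = [9, 20, 21]
r3 m[X4→φ3] = [8, 27, 6]
r3 m[X4→φ5] = [152, 63, 108]
r3 m[X4→φ6] = [19, 21, 18]
r4 m[φ0→X14] = [104, 88, 102]
r4 m[φ0→X6] = [34020, 74961, 82593]
r4 m[φ1→X14] = [15, 17, 14]
r4 m[φ1→X8] = [67086, 73188, 51300]
r4 m[φ2→X14] = [17, 17, 18]
r4 m[φ2→X3] = [71964, 79488, 40122]
r4 m[φ3→X14] = [121, 206, 122]
r4 m[φ3→X4] = [83024, 29846, 78704]
r4 m[φ4→X6] = [5, 3, 9]
r4 m[φ5→X4] = [1, 3, 1]
r4 m[φ6→X4] = [8, 9, 6]
r4 m[X14→φ0] = [30855, 59534, 30744]
r4 m[X14→φ1] = [213928, 308176, 223992]
r4 m[X14→φ2] = [188760, 308176, 174216]
r4 m[X14→φ3] = [26520, 25432, 25704]
r4 m[X8→φ1] = [1, 1, 1]
r4 m[X3→φ2] = [1, 1, 1]
r4 m[X6→φ0] = [5, 3, 9]
r4 m[X6→φ4] = [34020, 74961, 82593]
r4 m[X4→φ3] = [8, 27, 6]
r4 m[X4→φ5] = [664192, 268614, 472224]
r4 m[X4→φ6] = [83024, 89538, 78704]
r5 m[φ0→X14] = [104, 88, 102]
r5 m[φ0→X6] = [334720, 759607, 847931]
r5 m[φ1→X14] = [15, 17, 14]
r5 m[φ1→X8] = [3850160, 4308208, 3425432]
r5 m[φ2→X14] = [17, 17, 18]
r5 m[φ2→X3] = [4230216, 4951440, 2402144]
r5 m[φ3→X14] = [121, 206, 122]
r5 m[φ3→X4] = [490552, 179656, 468112]
r5 m[φ4→X6] = [5, 3, 9]
r5 m[φ5→X4] = [1, 3, 1]
r5 m[φ6→X4] = [8, 9, 6]
r5 m[X14→φ0] = [30855, 59534, 30744]
r5 m[X14→φ1] = [213928, 308176, 223992]
r5 m[X14→φ2] = [188760, 308176, 174216]
r5 m[X14→φ3] = [26520, 25432, 25704]
r5 m[X8→φ1] = [1, 1, 1]
r5 m[X3→φ2] = [1, 1, 1]
r5 m[X6→φ0] = [5, 3, 9]
r5 m[X6→φ4] = [34020, 74961, 82593]
r5 m[X4→φ3] = [8, 27, 6]
r5 m[X4→φ5] = [664192, 268614, 472224]
r5 m[X4→φ6] = [83024, 89538, 78704]
r6 m[φ0→X14] = [104, 88, 102]
r6 m[φ0→X6] = [334720, 759607, 847931]
r6 m[φ1→X14] = [15, 17, 14]
r6 m[φ1→X8] = [3850160, 4308208, 3425432]
r6 m[φ2→X14] = [17, 17, 18]
r6 m[φ2→X3] = [4230216, 4951440, 2402144]
r6 m[φ3→X14] = [121, 206, 122]
r6 m[φ3→X4] = [490552, 179656, 468112]
r6 m[φ4→X6] = [5, 3, 9]
r6 m[φ5→X4] = [1, 3, 1]
r6 m[φ6→X4] = [8, 9, 6]
r6 m[X14→φ0] = [30855, 59534, 30744]
r6 m[X14→φ1] = [213928, 308176, 223992]
r6 m[X14→φ2] = [188760, 308176, 174216]
r6 m[X14→φ3] = [26520, 25432, 25704]
r6 m[X8→φ1] = [1, 1, 1]
r6 m[X3→φ2] = [1, 1, 1]
r6 m[X6→φ0] = [5, 3, 9]
r6 m[X6→φ4] = [334720, 759607, 847931]
r6 m[X4→φ3] = [8, 27, 6]
r6 m[X4→φ5] = [3924416, 1616904, 2808672]
r6 m[X4→φ6] = [490552, 538968, 468112]
r7 m[φ0→X14] = [104, 88, 102]
r7 m[φ0→X6] = [334720, 759607, 847931]
r7 m[φ1→X14] = [15, 17, 14]
r7 m[φ1→X8] = [3850160, 4308208, 3425432]
r7 m[φ2→X14] = [17, 17, 18]
r7 m[φ2→X3] = [4230216, 4951440, 2402144]
r7 m[φ3→X14] = [121, 206, 122]
r7 m[φ3→X4] = [490552, 179656, 468112]
r7 m[φ4→X6] = [5, 3, 9]
r7 m[φ5→X4] = [1, 3, 1]
r7 m[φ6→X4] = [8, 9, 6]
r7 m[X14→φ0] = [30855, 59534, 30744]
r7 m[X14→φ1] = [213928, 308176, 223992]
r7 m[X14→φ2] = [188760, 308176, 174216]
r7 m[X14→φ3] = [26520, 25432, 25704]
r7 m[X8→φ1] = [1, 1, 1]
r7 m[X3→φ2] = [1, 1, 1]
r7 m[X6→φ0] = [5, 3, 9]
r7 m[X6→φ4] = [334720, 759607, 847931]
r7 m[X4→φ3] = [8, 27, 6]
r7 m[X4→φ5] = [3924416, 1616904, 2808672]
r7 m[X4→φ6] = [490552, 538968, 468112]
fixed point reached at round 7
b[X3] = ⊗ incoming = [4230216, 4951440, 2402144]

b[X3] = [4230216, 4951440, 2402144]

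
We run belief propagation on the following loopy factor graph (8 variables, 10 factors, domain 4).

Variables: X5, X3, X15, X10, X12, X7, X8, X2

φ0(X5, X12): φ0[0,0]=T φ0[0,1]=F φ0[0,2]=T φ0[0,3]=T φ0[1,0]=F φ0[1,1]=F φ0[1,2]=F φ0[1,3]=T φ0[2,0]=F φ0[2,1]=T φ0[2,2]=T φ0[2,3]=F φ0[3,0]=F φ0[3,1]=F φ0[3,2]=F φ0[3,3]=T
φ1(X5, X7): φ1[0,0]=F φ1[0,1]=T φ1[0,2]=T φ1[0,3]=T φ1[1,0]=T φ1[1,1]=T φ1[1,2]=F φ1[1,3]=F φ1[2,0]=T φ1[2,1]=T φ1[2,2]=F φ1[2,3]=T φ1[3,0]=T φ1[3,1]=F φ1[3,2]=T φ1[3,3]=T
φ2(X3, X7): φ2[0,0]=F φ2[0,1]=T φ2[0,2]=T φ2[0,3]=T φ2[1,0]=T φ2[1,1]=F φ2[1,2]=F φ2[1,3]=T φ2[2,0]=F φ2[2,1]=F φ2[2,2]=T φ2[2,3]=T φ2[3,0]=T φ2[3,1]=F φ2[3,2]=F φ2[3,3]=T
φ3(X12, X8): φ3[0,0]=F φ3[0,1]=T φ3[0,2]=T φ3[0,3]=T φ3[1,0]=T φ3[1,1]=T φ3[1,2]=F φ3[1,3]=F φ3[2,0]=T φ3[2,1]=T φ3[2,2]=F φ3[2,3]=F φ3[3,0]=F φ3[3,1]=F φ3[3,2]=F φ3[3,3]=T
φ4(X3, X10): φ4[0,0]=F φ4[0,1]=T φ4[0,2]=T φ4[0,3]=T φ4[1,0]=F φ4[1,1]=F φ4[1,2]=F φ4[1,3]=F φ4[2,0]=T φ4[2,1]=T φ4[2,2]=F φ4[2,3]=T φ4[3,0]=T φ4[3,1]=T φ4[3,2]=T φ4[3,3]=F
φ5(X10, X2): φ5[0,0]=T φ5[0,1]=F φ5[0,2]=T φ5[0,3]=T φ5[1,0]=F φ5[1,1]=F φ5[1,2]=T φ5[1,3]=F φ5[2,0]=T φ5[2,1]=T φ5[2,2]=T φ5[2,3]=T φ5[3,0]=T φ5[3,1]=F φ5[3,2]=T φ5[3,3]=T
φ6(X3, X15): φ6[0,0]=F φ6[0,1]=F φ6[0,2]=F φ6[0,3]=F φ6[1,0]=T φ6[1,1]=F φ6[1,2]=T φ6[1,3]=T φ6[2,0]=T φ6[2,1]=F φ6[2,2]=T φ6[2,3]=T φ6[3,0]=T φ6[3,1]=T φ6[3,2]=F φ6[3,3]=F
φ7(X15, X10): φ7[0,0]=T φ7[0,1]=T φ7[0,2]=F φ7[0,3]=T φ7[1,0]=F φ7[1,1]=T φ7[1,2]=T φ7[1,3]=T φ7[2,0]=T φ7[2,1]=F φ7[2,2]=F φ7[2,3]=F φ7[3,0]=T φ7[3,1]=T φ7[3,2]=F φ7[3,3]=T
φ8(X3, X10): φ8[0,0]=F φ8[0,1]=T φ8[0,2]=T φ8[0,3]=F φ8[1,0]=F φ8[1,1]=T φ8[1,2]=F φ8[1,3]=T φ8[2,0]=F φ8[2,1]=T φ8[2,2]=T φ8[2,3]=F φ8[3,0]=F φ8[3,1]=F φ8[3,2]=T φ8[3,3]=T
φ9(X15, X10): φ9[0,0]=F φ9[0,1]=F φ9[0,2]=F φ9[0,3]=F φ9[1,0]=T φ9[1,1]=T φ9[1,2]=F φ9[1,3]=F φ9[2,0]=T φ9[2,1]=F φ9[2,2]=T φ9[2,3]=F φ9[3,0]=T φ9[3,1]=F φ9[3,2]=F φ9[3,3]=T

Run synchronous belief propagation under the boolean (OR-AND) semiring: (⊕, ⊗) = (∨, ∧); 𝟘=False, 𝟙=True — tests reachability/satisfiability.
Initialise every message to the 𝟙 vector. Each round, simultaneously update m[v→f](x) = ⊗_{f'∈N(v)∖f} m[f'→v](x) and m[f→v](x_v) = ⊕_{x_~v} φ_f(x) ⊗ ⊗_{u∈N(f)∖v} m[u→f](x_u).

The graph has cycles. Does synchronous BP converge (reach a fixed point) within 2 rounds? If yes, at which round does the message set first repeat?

NOT CONVERGED within 2 rounds

init: all messages = 𝟙 over 4 values
r1 m[φ0→X5] = [T, T, T, T]
r1 m[φ0→X12] = [T, T, T, T]
r1 m[φ1→X5] = [T, T, T, T]
r1 m[φ1→X7] = [T, T, T, T]
r1 m[φ2→X3] = [T, T, T, T]
r1 m[φ2→X7] = [T, T, T, T]
r1 m[φ3→X12] = [T, T, T, T]
r1 m[φ3→X8] = [T, T, T, T]
r1 m[φ4→X3] = [T, F, T, T]
r1 m[φ4→X10] = [T, T, T, T]
r1 m[φ5→X10] = [T, T, T, T]
r1 m[φ5→X2] = [T, T, T, T]
r1 m[φ6→X3] = [F, T, T, T]
r1 m[φ6→X15] = [T, T, T, T]
r1 m[φ7→X15] = [T, T, T, T]
r1 m[φ7→X10] = [T, T, T, T]
r1 m[φ8→X3] = [T, T, T, T]
r1 m[φ8→X10] = [F, T, T, T]
r1 m[φ9→X15] = [F, T, T, T]
r1 m[φ9→X10] = [T, T, T, T]
r1 m[X5→φ0] = [T, T, T, T]
r1 m[X5→φ1] = [T, T, T, T]
r1 m[X3→φ2] = [T, T, T, T]
r1 m[X3→φ4] = [T, T, T, T]
r1 m[X3→φ6] = [T, T, T, T]
r1 m[X3→φ8] = [T, T, T, T]
r1 m[X15→φ6] = [T, T, T, T]
r1 m[X15→φ7] = [T, T, T, T]
r1 m[X15→φ9] = [T, T, T, T]
r1 m[X10→φ4] = [T, T, T, T]
r1 m[X10→φ5] = [T, T, T, T]
r1 m[X10→φ7] = [T, T, T, T]
r1 m[X10→φ8] = [T, T, T, T]
r1 m[X10→φ9] = [T, T, T, T]
r1 m[X12→φ0] = [T, T, T, T]
r1 m[X12→φ3] = [T, T, T, T]
r1 m[X7→φ1] = [T, T, T, T]
r1 m[X7→φ2] = [T, T, T, T]
r1 m[X8→φ3] = [T, T, T, T]
r1 m[X2→φ5] = [T, T, T, T]
r2 m[φ0→X5] = [T, T, T, T]
r2 m[φ0→X12] = [T, T, T, T]
r2 m[φ1→X5] = [T, T, T, T]
r2 m[φ1→X7] = [T, T, T, T]
r2 m[φ2→X3] = [T, T, T, T]
r2 m[φ2→X7] = [T, T, T, T]
r2 m[φ3→X12] = [T, T, T, T]
r2 m[φ3→X8] = [T, T, T, T]
r2 m[φ4→X3] = [T, F, T, T]
r2 m[φ4→X10] = [T, T, T, T]
r2 m[φ5→X10] = [T, T, T, T]
r2 m[φ5→X2] = [T, T, T, T]
r2 m[φ6→X3] = [F, T, T, T]
r2 m[φ6→X15] = [T, T, T, T]
r2 m[φ7→X15] = [T, T, T, T]
r2 m[φ7→X10] = [T, T, T, T]
r2 m[φ8→X3] = [T, T, T, T]
r2 m[φ8→X10] = [F, T, T, T]
r2 m[φ9→X15] = [F, T, T, T]
r2 m[φ9→X10] = [T, T, T, T]
r2 m[X5→φ0] = [T, T, T, T]
r2 m[X5→φ1] = [T, T, T, T]
r2 m[X3→φ2] = [F, F, T, T]
r2 m[X3→φ4] = [F, T, T, T]
r2 m[X3→φ6] = [T, F, T, T]
r2 m[X3→φ8] = [F, F, T, T]
r2 m[X15→φ6] = [F, T, T, T]
r2 m[X15→φ7] = [F, T, T, T]
r2 m[X15→φ9] = [T, T, T, T]
r2 m[X10→φ4] = [F, T, T, T]
r2 m[X10→φ5] = [F, T, T, T]
r2 m[X10→φ7] = [F, T, T, T]
r2 m[X10→φ8] = [T, T, T, T]
r2 m[X10→φ9] = [F, T, T, T]
r2 m[X12→φ0] = [T, T, T, T]
r2 m[X12→φ3] = [T, T, T, T]
r2 m[X7→φ1] = [T, T, T, T]
r2 m[X7→φ2] = [T, T, T, T]
r2 m[X8→φ3] = [T, T, T, T]
r2 m[X2→φ5] = [T, T, T, T]
no fixed point within 2 rounds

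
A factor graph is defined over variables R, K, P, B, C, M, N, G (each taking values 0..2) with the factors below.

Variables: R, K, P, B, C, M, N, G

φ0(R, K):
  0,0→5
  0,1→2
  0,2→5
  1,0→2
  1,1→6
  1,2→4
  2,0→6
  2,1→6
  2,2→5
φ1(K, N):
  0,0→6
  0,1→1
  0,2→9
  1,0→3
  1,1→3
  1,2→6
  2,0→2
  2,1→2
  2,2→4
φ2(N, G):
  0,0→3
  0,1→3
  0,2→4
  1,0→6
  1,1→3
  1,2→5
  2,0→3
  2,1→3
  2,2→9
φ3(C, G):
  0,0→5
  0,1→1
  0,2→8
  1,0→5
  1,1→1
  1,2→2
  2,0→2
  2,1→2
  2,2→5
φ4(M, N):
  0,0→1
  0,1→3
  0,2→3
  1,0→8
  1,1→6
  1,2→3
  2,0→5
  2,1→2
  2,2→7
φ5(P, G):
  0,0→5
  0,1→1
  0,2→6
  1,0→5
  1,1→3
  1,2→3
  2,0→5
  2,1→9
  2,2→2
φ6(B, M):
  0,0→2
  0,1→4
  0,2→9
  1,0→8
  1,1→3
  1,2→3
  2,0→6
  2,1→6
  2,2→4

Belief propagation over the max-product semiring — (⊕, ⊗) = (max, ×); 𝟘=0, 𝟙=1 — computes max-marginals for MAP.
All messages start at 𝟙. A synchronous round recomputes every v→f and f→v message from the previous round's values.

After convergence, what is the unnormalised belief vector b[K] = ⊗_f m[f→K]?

init: all messages = 𝟙 over 3 values
r1 m[φ0→R] = [5, 6, 6]
r1 m[φ0→K] = [6, 6, 5]
r1 m[φ1→K] = [9, 6, 4]
r1 m[φ1→N] = [6, 3, 9]
r1 m[φ2→N] = [4, 6, 9]
r1 m[φ2→G] = [6, 3, 9]
r1 m[φ3→C] = [8, 5, 5]
r1 m[φ3→G] = [5, 2, 8]
r1 m[φ4→M] = [3, 8, 7]
r1 m[φ4→N] = [8, 6, 7]
r1 m[φ5→P] = [6, 5, 9]
r1 m[φ5→G] = [5, 9, 6]
r1 m[φ6→B] = [9, 8, 6]
r1 m[φ6→M] = [8, 6, 9]
r1 m[R→φ0] = [1, 1, 1]
r1 m[K→φ0] = [1, 1, 1]
r1 m[K→φ1] = [1, 1, 1]
r1 m[P→φ5] = [1, 1, 1]
r1 m[B→φ6] = [1, 1, 1]
r1 m[C→φ3] = [1, 1, 1]
r1 m[M→φ4] = [1, 1, 1]
r1 m[M→φ6] = [1, 1, 1]
r1 m[N→φ1] = [1, 1, 1]
r1 m[N→φ2] = [1, 1, 1]
r1 m[N→φ4] = [1, 1, 1]
r1 m[G→φ2] = [1, 1, 1]
r1 m[G→φ3] = [1, 1, 1]
r1 m[G→φ5] = [1, 1, 1]
r2 m[φ0→R] = [5, 6, 6]
r2 m[φ0→K] = [6, 6, 5]
r2 m[φ1→K] = [9, 6, 4]
r2 m[φ1→N] = [6, 3, 9]
r2 m[φ2→N] = [4, 6, 9]
r2 m[φ2→G] = [6, 3, 9]
r2 m[φ3→C] = [8, 5, 5]
r2 m[φ3→G] = [5, 2, 8]
r2 m[φ4→M] = [3, 8, 7]
r2 m[φ4→N] = [8, 6, 7]
r2 m[φ5→P] = [6, 5, 9]
r2 m[φ5→G] = [5, 9, 6]
r2 m[φ6→B] = [9, 8, 6]
r2 m[φ6→M] = [8, 6, 9]
r2 m[R→φ0] = [1, 1, 1]
r2 m[K→φ0] = [9, 6, 4]
r2 m[K→φ1] = [6, 6, 5]
r2 m[P→φ5] = [1, 1, 1]
r2 m[B→φ6] = [1, 1, 1]
r2 m[C→φ3] = [1, 1, 1]
r2 m[M→φ4] = [8, 6, 9]
r2 m[M→φ6] = [3, 8, 7]
r2 m[N→φ1] = [32, 36, 63]
r2 m[N→φ2] = [48, 18, 63]
r2 m[N→φ4] = [24, 18, 81]
r2 m[G→φ2] = [25, 18, 48]
r2 m[G→φ3] = [30, 27, 54]
r2 m[G→φ5] = [30, 6, 72]
r3 m[φ0→R] = [45, 36, 54]
r3 m[φ0→K] = [6, 6, 5]
r3 m[φ1→K] = [567, 378, 252]
r3 m[φ1→N] = [36, 18, 54]
r3 m[φ2→N] = [192, 240, 432]
r3 m[φ2→G] = [189, 189, 567]
r3 m[φ3→C] = [432, 150, 270]
r3 m[φ3→G] = [5, 2, 8]
r3 m[φ4→M] = [243, 243, 567]
r3 m[φ4→N] = [48, 36, 63]
r3 m[φ5→P] = [432, 216, 150]
r3 m[φ5→G] = [5, 9, 6]
r3 m[φ6→B] = [63, 24, 48]
r3 m[φ6→M] = [8, 6, 9]
r3 m[R→φ0] = [1, 1, 1]
r3 m[K→φ0] = [9, 6, 4]
r3 m[K→φ1] = [6, 6, 5]
r3 m[P→φ5] = [1, 1, 1]
r3 m[B→φ6] = [1, 1, 1]
r3 m[C→φ3] = [1, 1, 1]
r3 m[M→φ4] = [8, 6, 9]
r3 m[M→φ6] = [3, 8, 7]
r3 m[N→φ1] = [32, 36, 63]
r3 m[N→φ2] = [48, 18, 63]
r3 m[N→φ4] = [24, 18, 81]
r3 m[G→φ2] = [25, 18, 48]
r3 m[G→φ3] = [30, 27, 54]
r3 m[G→φ5] = [30, 6, 72]
r4 m[φ0→R] = [45, 36, 54]
r4 m[φ0→K] = [6, 6, 5]
r4 m[φ1→K] = [567, 378, 252]
r4 m[φ1→N] = [36, 18, 54]
r4 m[φ2→N] = [192, 240, 432]
r4 m[φ2→G] = [189, 189, 567]
r4 m[φ3→C] = [432, 150, 270]
r4 m[φ3→G] = [5, 2, 8]
r4 m[φ4→M] = [243, 243, 567]
r4 m[φ4→N] = [48, 36, 63]
r4 m[φ5→P] = [432, 216, 150]
r4 m[φ5→G] = [5, 9, 6]
r4 m[φ6→B] = [63, 24, 48]
r4 m[φ6→M] = [8, 6, 9]
r4 m[R→φ0] = [1, 1, 1]
r4 m[K→φ0] = [567, 378, 252]
r4 m[K→φ1] = [6, 6, 5]
r4 m[P→φ5] = [1, 1, 1]
r4 m[B→φ6] = [1, 1, 1]
r4 m[C→φ3] = [1, 1, 1]
r4 m[M→φ4] = [8, 6, 9]
r4 m[M→φ6] = [243, 243, 567]
r4 m[N→φ1] = [9216, 8640, 27216]
r4 m[N→φ2] = [1728, 648, 3402]
r4 m[N→φ4] = [6912, 4320, 23328]
r4 m[G→φ2] = [25, 18, 48]
r4 m[G→φ3] = [945, 1701, 3402]
r4 m[G→φ5] = [945, 378, 4536]
r5 m[φ0→R] = [2835, 2268, 3402]
r5 m[φ0→K] = [6, 6, 5]
r5 m[φ1→K] = [244944, 163296, 108864]
r5 m[φ1→N] = [36, 18, 54]
r5 m[φ2→N] = [192, 240, 432]
r5 m[φ2→G] = [10206, 10206, 30618]
r5 m[φ3→C] = [27216, 6804, 17010]
r5 m[φ3→G] = [5, 2, 8]
r5 m[φ4→M] = [69984, 69984, 163296]
r5 m[φ4→N] = [48, 36, 63]
r5 m[φ5→P] = [27216, 13608, 9072]
r5 m[φ5→G] = [5, 9, 6]
r5 m[φ6→B] = [5103, 1944, 2268]
r5 m[φ6→M] = [8, 6, 9]
r5 m[R→φ0] = [1, 1, 1]
r5 m[K→φ0] = [567, 378, 252]
r5 m[K→φ1] = [6, 6, 5]
r5 m[P→φ5] = [1, 1, 1]
r5 m[B→φ6] = [1, 1, 1]
r5 m[C→φ3] = [1, 1, 1]
r5 m[M→φ4] = [8, 6, 9]
r5 m[M→φ6] = [243, 243, 567]
r5 m[N→φ1] = [9216, 8640, 27216]
r5 m[N→φ2] = [1728, 648, 3402]
r5 m[N→φ4] = [6912, 4320, 23328]
r5 m[G→φ2] = [25, 18, 48]
r5 m[G→φ3] = [945, 1701, 3402]
r5 m[G→φ5] = [945, 378, 4536]
r6 m[φ0→R] = [2835, 2268, 3402]
r6 m[φ0→K] = [6, 6, 5]
r6 m[φ1→K] = [244944, 163296, 108864]
r6 m[φ1→N] = [36, 18, 54]
r6 m[φ2→N] = [192, 240, 432]
r6 m[φ2→G] = [10206, 10206, 30618]
r6 m[φ3→C] = [27216, 6804, 17010]
r6 m[φ3→G] = [5, 2, 8]
r6 m[φ4→M] = [69984, 69984, 163296]
r6 m[φ4→N] = [48, 36, 63]
r6 m[φ5→P] = [27216, 13608, 9072]
r6 m[φ5→G] = [5, 9, 6]
r6 m[φ6→B] = [5103, 1944, 2268]
r6 m[φ6→M] = [8, 6, 9]
r6 m[R→φ0] = [1, 1, 1]
r6 m[K→φ0] = [244944, 163296, 108864]
r6 m[K→φ1] = [6, 6, 5]
r6 m[P→φ5] = [1, 1, 1]
r6 m[B→φ6] = [1, 1, 1]
r6 m[C→φ3] = [1, 1, 1]
r6 m[M→φ4] = [8, 6, 9]
r6 m[M→φ6] = [69984, 69984, 163296]
r6 m[N→φ1] = [9216, 8640, 27216]
r6 m[N→φ2] = [1728, 648, 3402]
r6 m[N→φ4] = [6912, 4320, 23328]
r6 m[G→φ2] = [25, 18, 48]
r6 m[G→φ3] = [51030, 91854, 183708]
r6 m[G→φ5] = [51030, 20412, 244944]
r7 m[φ0→R] = [1224720, 979776, 1469664]
r7 m[φ0→K] = [6, 6, 5]
r7 m[φ1→K] = [244944, 163296, 108864]
r7 m[φ1→N] = [36, 18, 54]
r7 m[φ2→N] = [192, 240, 432]
r7 m[φ2→G] = [10206, 10206, 30618]
r7 m[φ3→C] = [1469664, 367416, 918540]
r7 m[φ3→G] = [5, 2, 8]
r7 m[φ4→M] = [69984, 69984, 163296]
r7 m[φ4→N] = [48, 36, 63]
r7 m[φ5→P] = [1469664, 734832, 489888]
r7 m[φ5→G] = [5, 9, 6]
r7 m[φ6→B] = [1469664, 559872, 653184]
r7 m[φ6→M] = [8, 6, 9]
r7 m[R→φ0] = [1, 1, 1]
r7 m[K→φ0] = [244944, 163296, 108864]
r7 m[K→φ1] = [6, 6, 5]
r7 m[P→φ5] = [1, 1, 1]
r7 m[B→φ6] = [1, 1, 1]
r7 m[C→φ3] = [1, 1, 1]
r7 m[M→φ4] = [8, 6, 9]
r7 m[M→φ6] = [69984, 69984, 163296]
r7 m[N→φ1] = [9216, 8640, 27216]
r7 m[N→φ2] = [1728, 648, 3402]
r7 m[N→φ4] = [6912, 4320, 23328]
r7 m[G→φ2] = [25, 18, 48]
r7 m[G→φ3] = [51030, 91854, 183708]
r7 m[G→φ5] = [51030, 20412, 244944]
r8 m[φ0→R] = [1224720, 979776, 1469664]
r8 m[φ0→K] = [6, 6, 5]
r8 m[φ1→K] = [244944, 163296, 108864]
r8 m[φ1→N] = [36, 18, 54]
r8 m[φ2→N] = [192, 240, 432]
r8 m[φ2→G] = [10206, 10206, 30618]
r8 m[φ3→C] = [1469664, 367416, 918540]
r8 m[φ3→G] = [5, 2, 8]
r8 m[φ4→M] = [69984, 69984, 163296]
r8 m[φ4→N] = [48, 36, 63]
r8 m[φ5→P] = [1469664, 734832, 489888]
r8 m[φ5→G] = [5, 9, 6]
r8 m[φ6→B] = [1469664, 559872, 653184]
r8 m[φ6→M] = [8, 6, 9]
r8 m[R→φ0] = [1, 1, 1]
r8 m[K→φ0] = [244944, 163296, 108864]
r8 m[K→φ1] = [6, 6, 5]
r8 m[P→φ5] = [1, 1, 1]
r8 m[B→φ6] = [1, 1, 1]
r8 m[C→φ3] = [1, 1, 1]
r8 m[M→φ4] = [8, 6, 9]
r8 m[M→φ6] = [69984, 69984, 163296]
r8 m[N→φ1] = [9216, 8640, 27216]
r8 m[N→φ2] = [1728, 648, 3402]
r8 m[N→φ4] = [6912, 4320, 23328]
r8 m[G→φ2] = [25, 18, 48]
r8 m[G→φ3] = [51030, 91854, 183708]
r8 m[G→φ5] = [51030, 20412, 244944]
fixed point reached at round 8
b[K] = ⊗ incoming = [1469664, 979776, 544320]

b[K] = [1469664, 979776, 544320]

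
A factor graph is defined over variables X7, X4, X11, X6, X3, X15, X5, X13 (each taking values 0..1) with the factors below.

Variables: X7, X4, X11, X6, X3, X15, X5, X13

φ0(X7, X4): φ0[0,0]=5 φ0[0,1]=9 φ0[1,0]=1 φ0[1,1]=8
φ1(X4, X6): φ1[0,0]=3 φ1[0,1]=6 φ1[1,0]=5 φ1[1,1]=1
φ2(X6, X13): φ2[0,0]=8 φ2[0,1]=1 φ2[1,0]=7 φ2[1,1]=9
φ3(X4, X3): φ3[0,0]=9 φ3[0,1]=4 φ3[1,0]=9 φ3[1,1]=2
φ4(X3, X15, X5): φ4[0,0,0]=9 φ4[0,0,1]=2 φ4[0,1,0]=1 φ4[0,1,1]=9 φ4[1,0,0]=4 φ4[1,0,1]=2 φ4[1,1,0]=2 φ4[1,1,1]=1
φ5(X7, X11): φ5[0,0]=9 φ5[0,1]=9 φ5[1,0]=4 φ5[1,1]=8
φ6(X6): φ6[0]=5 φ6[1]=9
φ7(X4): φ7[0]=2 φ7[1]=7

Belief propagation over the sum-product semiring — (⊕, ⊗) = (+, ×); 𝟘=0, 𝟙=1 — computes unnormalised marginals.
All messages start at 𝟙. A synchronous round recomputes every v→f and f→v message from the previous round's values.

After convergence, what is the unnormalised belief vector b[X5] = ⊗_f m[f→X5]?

b[X5] = [91206972, 92594826]

init: all messages = 𝟙 over 2 values
r1 m[φ0→X7] = [14, 9]
r1 m[φ0→X4] = [6, 17]
r1 m[φ1→X4] = [9, 6]
r1 m[φ1→X6] = [8, 7]
r1 m[φ2→X6] = [9, 16]
r1 m[φ2→X13] = [15, 10]
r1 m[φ3→X4] = [13, 11]
r1 m[φ3→X3] = [18, 6]
r1 m[φ4→X3] = [21, 9]
r1 m[φ4→X15] = [17, 13]
r1 m[φ4→X5] = [16, 14]
r1 m[φ5→X7] = [18, 12]
r1 m[φ5→X11] = [13, 17]
r1 m[φ6→X6] = [5, 9]
r1 m[φ7→X4] = [2, 7]
r1 m[X7→φ0] = [1, 1]
r1 m[X7→φ5] = [1, 1]
r1 m[X4→φ0] = [1, 1]
r1 m[X4→φ1] = [1, 1]
r1 m[X4→φ3] = [1, 1]
r1 m[X4→φ7] = [1, 1]
r1 m[X11→φ5] = [1, 1]
r1 m[X6→φ1] = [1, 1]
r1 m[X6→φ2] = [1, 1]
r1 m[X6→φ6] = [1, 1]
r1 m[X3→φ3] = [1, 1]
r1 m[X3→φ4] = [1, 1]
r1 m[X15→φ4] = [1, 1]
r1 m[X5→φ4] = [1, 1]
r1 m[X13→φ2] = [1, 1]
r2 m[φ0→X7] = [14, 9]
r2 m[φ0→X4] = [6, 17]
r2 m[φ1→X4] = [9, 6]
r2 m[φ1→X6] = [8, 7]
r2 m[φ2→X6] = [9, 16]
r2 m[φ2→X13] = [15, 10]
r2 m[φ3→X4] = [13, 11]
r2 m[φ3→X3] = [18, 6]
r2 m[φ4→X3] = [21, 9]
r2 m[φ4→X15] = [17, 13]
r2 m[φ4→X5] = [16, 14]
r2 m[φ5→X7] = [18, 12]
r2 m[φ5→X11] = [13, 17]
r2 m[φ6→X6] = [5, 9]
r2 m[φ7→X4] = [2, 7]
r2 m[X7→φ0] = [18, 12]
r2 m[X7→φ5] = [14, 9]
r2 m[X4→φ0] = [234, 462]
r2 m[X4→φ1] = [156, 1309]
r2 m[X4→φ3] = [108, 714]
r2 m[X4→φ7] = [702, 1122]
r2 m[X11→φ5] = [1, 1]
r2 m[X6→φ1] = [45, 144]
r2 m[X6→φ2] = [40, 63]
r2 m[X6→φ6] = [72, 112]
r2 m[X3→φ3] = [21, 9]
r2 m[X3→φ4] = [18, 6]
r2 m[X15→φ4] = [1, 1]
r2 m[X5→φ4] = [1, 1]
r2 m[X13→φ2] = [1, 1]
r3 m[φ0→X7] = [5328, 3930]
r3 m[φ0→X4] = [102, 258]
r3 m[φ1→X4] = [999, 369]
r3 m[φ1→X6] = [7013, 2245]
r3 m[φ2→X6] = [9, 16]
r3 m[φ2→X13] = [761, 607]
r3 m[φ3→X4] = [225, 207]
r3 m[φ3→X3] = [7398, 1860]
r3 m[φ4→X3] = [21, 9]
r3 m[φ4→X15] = [234, 198]
r3 m[φ4→X5] = [216, 216]
r3 m[φ5→X7] = [18, 12]
r3 m[φ5→X11] = [162, 198]
r3 m[φ6→X6] = [5, 9]
r3 m[φ7→X4] = [2, 7]
r3 m[X7→φ0] = [18, 12]
r3 m[X7→φ5] = [14, 9]
r3 m[X4→φ0] = [234, 462]
r3 m[X4→φ1] = [156, 1309]
r3 m[X4→φ3] = [108, 714]
r3 m[X4→φ7] = [702, 1122]
r3 m[X11→φ5] = [1, 1]
r3 m[X6→φ1] = [45, 144]
r3 m[X6→φ2] = [40, 63]
r3 m[X6→φ6] = [72, 112]
r3 m[X3→φ3] = [21, 9]
r3 m[X3→φ4] = [18, 6]
r3 m[X15→φ4] = [1, 1]
r3 m[X5→φ4] = [1, 1]
r3 m[X13→φ2] = [1, 1]
r4 m[φ0→X7] = [5328, 3930]
r4 m[φ0→X4] = [102, 258]
r4 m[φ1→X4] = [999, 369]
r4 m[φ1→X6] = [7013, 2245]
r4 m[φ2→X6] = [9, 16]
r4 m[φ2→X13] = [761, 607]
r4 m[φ3→X4] = [225, 207]
r4 m[φ3→X3] = [7398, 1860]
r4 m[φ4→X3] = [21, 9]
r4 m[φ4→X15] = [234, 198]
r4 m[φ4→X5] = [216, 216]
r4 m[φ5→X7] = [18, 12]
r4 m[φ5→X11] = [162, 198]
r4 m[φ6→X6] = [5, 9]
r4 m[φ7→X4] = [2, 7]
r4 m[X7→φ0] = [18, 12]
r4 m[X7→φ5] = [5328, 3930]
r4 m[X4→φ0] = [449550, 534681]
r4 m[X4→φ1] = [45900, 373842]
r4 m[X4→φ3] = [203796, 666414]
r4 m[X4→φ7] = [22927050, 19706814]
r4 m[X11→φ5] = [1, 1]
r4 m[X6→φ1] = [45, 144]
r4 m[X6→φ2] = [35065, 20205]
r4 m[X6→φ6] = [63117, 35920]
r4 m[X3→φ3] = [21, 9]
r4 m[X3→φ4] = [7398, 1860]
r4 m[X15→φ4] = [1, 1]
r4 m[X5→φ4] = [1, 1]
r4 m[X13→φ2] = [1, 1]
r5 m[φ0→X7] = [7059879, 4726998]
r5 m[φ0→X4] = [102, 258]
r5 m[φ1→X4] = [999, 369]
r5 m[φ1→X6] = [2006910, 649242]
r5 m[φ2→X6] = [9, 16]
r5 m[φ2→X13] = [421955, 216910]
r5 m[φ3→X4] = [225, 207]
r5 m[φ3→X3] = [7831890, 2148012]
r5 m[φ4→X3] = [21, 9]
r5 m[φ4→X15] = [92538, 79560]
r5 m[φ4→X5] = [85140, 86958]
r5 m[φ5→X7] = [18, 12]
r5 m[φ5→X11] = [63672, 79392]
r5 m[φ6→X6] = [5, 9]
r5 m[φ7→X4] = [2, 7]
r5 m[X7→φ0] = [18, 12]
r5 m[X7→φ5] = [5328, 3930]
r5 m[X4→φ0] = [449550, 534681]
r5 m[X4→φ1] = [45900, 373842]
r5 m[X4→φ3] = [203796, 666414]
r5 m[X4→φ7] = [22927050, 19706814]
r5 m[X11→φ5] = [1, 1]
r5 m[X6→φ1] = [45, 144]
r5 m[X6→φ2] = [35065, 20205]
r5 m[X6→φ6] = [63117, 35920]
r5 m[X3→φ3] = [21, 9]
r5 m[X3→φ4] = [7398, 1860]
r5 m[X15→φ4] = [1, 1]
r5 m[X5→φ4] = [1, 1]
r5 m[X13→φ2] = [1, 1]
r6 m[φ0→X7] = [7059879, 4726998]
r6 m[φ0→X4] = [102, 258]
r6 m[φ1→X4] = [999, 369]
r6 m[φ1→X6] = [2006910, 649242]
r6 m[φ2→X6] = [9, 16]
r6 m[φ2→X13] = [421955, 216910]
r6 m[φ3→X4] = [225, 207]
r6 m[φ3→X3] = [7831890, 2148012]
r6 m[φ4→X3] = [21, 9]
r6 m[φ4→X15] = [92538, 79560]
r6 m[φ4→X5] = [85140, 86958]
r6 m[φ5→X7] = [18, 12]
r6 m[φ5→X11] = [63672, 79392]
r6 m[φ6→X6] = [5, 9]
r6 m[φ7→X4] = [2, 7]
r6 m[X7→φ0] = [18, 12]
r6 m[X7→φ5] = [7059879, 4726998]
r6 m[X4→φ0] = [449550, 534681]
r6 m[X4→φ1] = [45900, 373842]
r6 m[X4→φ3] = [203796, 666414]
r6 m[X4→φ7] = [22927050, 19706814]
r6 m[X11→φ5] = [1, 1]
r6 m[X6→φ1] = [45, 144]
r6 m[X6→φ2] = [10034550, 5843178]
r6 m[X6→φ6] = [18062190, 10387872]
r6 m[X3→φ3] = [21, 9]
r6 m[X3→φ4] = [7831890, 2148012]
r6 m[X15→φ4] = [1, 1]
r6 m[X5→φ4] = [1, 1]
r6 m[X13→φ2] = [1, 1]
r7 m[φ0→X7] = [7059879, 4726998]
r7 m[φ0→X4] = [102, 258]
r7 m[φ1→X4] = [999, 369]
r7 m[φ1→X6] = [2006910, 649242]
r7 m[φ2→X6] = [9, 16]
r7 m[φ2→X13] = [121178646, 62623152]
r7 m[φ3→X4] = [225, 207]
r7 m[φ3→X3] = [7831890, 2148012]
r7 m[φ4→X3] = [21, 9]
r7 m[φ4→X15] = [99038862, 84762936]
r7 m[φ4→X5] = [91206972, 92594826]
r7 m[φ5→X7] = [18, 12]
r7 m[φ5→X11] = [82446903, 101354895]
r7 m[φ6→X6] = [5, 9]
r7 m[φ7→X4] = [2, 7]
r7 m[X7→φ0] = [18, 12]
r7 m[X7→φ5] = [7059879, 4726998]
r7 m[X4→φ0] = [449550, 534681]
r7 m[X4→φ1] = [45900, 373842]
r7 m[X4→φ3] = [203796, 666414]
r7 m[X4→φ7] = [22927050, 19706814]
r7 m[X11→φ5] = [1, 1]
r7 m[X6→φ1] = [45, 144]
r7 m[X6→φ2] = [10034550, 5843178]
r7 m[X6→φ6] = [18062190, 10387872]
r7 m[X3→φ3] = [21, 9]
r7 m[X3→φ4] = [7831890, 2148012]
r7 m[X15→φ4] = [1, 1]
r7 m[X5→φ4] = [1, 1]
r7 m[X13→φ2] = [1, 1]
r8 m[φ0→X7] = [7059879, 4726998]
r8 m[φ0→X4] = [102, 258]
r8 m[φ1→X4] = [999, 369]
r8 m[φ1→X6] = [2006910, 649242]
r8 m[φ2→X6] = [9, 16]
r8 m[φ2→X13] = [121178646, 62623152]
r8 m[φ3→X4] = [225, 207]
r8 m[φ3→X3] = [7831890, 2148012]
r8 m[φ4→X3] = [21, 9]
r8 m[φ4→X15] = [99038862, 84762936]
r8 m[φ4→X5] = [91206972, 92594826]
r8 m[φ5→X7] = [18, 12]
r8 m[φ5→X11] = [82446903, 101354895]
r8 m[φ6→X6] = [5, 9]
r8 m[φ7→X4] = [2, 7]
r8 m[X7→φ0] = [18, 12]
r8 m[X7→φ5] = [7059879, 4726998]
r8 m[X4→φ0] = [449550, 534681]
r8 m[X4→φ1] = [45900, 373842]
r8 m[X4→φ3] = [203796, 666414]
r8 m[X4→φ7] = [22927050, 19706814]
r8 m[X11→φ5] = [1, 1]
r8 m[X6→φ1] = [45, 144]
r8 m[X6→φ2] = [10034550, 5843178]
r8 m[X6→φ6] = [18062190, 10387872]
r8 m[X3→φ3] = [21, 9]
r8 m[X3→φ4] = [7831890, 2148012]
r8 m[X15→φ4] = [1, 1]
r8 m[X5→φ4] = [1, 1]
r8 m[X13→φ2] = [1, 1]
fixed point reached at round 8
b[X5] = ⊗ incoming = [91206972, 92594826]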